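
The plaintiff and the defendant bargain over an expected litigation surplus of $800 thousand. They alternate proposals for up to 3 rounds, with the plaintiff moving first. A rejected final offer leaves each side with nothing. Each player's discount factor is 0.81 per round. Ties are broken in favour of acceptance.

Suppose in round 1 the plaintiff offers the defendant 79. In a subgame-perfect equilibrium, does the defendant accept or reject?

Round 3 (the plaintiff proposes): rejection yields 0 for the defendant; the plaintiff offers 0 and keeps 800.
Round 2 (the defendant proposes): the plaintiff can get 800 next round, worth 0.81 × 800 = 648 now, so the defendant offers 648, keeping 152.
So by rejecting in round 1, the defendant gets 152 next round, worth 0.81 × 152 = 123.12 now.
Offer 79 < 123.12, so the defendant rejects.

Reject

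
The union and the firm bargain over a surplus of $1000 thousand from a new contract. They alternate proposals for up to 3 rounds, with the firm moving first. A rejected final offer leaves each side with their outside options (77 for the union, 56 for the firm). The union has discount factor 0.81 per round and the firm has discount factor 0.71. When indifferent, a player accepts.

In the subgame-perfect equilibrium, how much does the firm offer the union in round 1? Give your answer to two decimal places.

279.18

Solve by backward induction from round 3.
Round 3 (the firm proposes): the union gets 77 if talks fail, so the firm offers 77 and keeps 923.
Round 2 (the union proposes): the firm can get 923 next round, worth 0.71 × 923 = 655.33 now, so the union offers 655.33, keeping 344.67.
Round 1 (the firm proposes): the union can get 344.67 next round, worth 0.81 × 344.67 = 279.1827 now; the firm offers that and keeps 720.8173.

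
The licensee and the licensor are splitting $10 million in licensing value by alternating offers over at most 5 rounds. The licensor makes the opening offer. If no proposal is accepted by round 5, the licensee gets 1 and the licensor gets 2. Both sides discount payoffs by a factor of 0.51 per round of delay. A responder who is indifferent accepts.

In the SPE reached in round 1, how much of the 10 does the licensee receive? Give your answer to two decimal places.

3.22

By backward induction:
Round 5 (the licensor proposes): the licensee gets 1 if talks fail, so the licensor offers 1 and keeps 9.
Round 4 (the licensee proposes): the licensor can get 9 next round, worth 0.51 × 9 = 4.59 now, so the licensee offers 4.59, keeping 5.41.
Round 3 (the licensor proposes): the licensee can get 5.41 next round, worth 0.51 × 5.41 = 2.7591 now. The licensor offers 2.7591 and keeps 10 − 2.7591 = 7.2409.
Round 2 (the licensee proposes): the licensor can get 7.2409 next round, worth 0.51 × 7.2409 = 3.692859 now, so the licensee offers 3.692859, keeping 6.307141.
Round 1 (the licensor proposes): the licensee can get 6.307141 next round, worth 0.51 × 6.307141 = 3.21664191 now. The licensor offers 3.21664191 and keeps 10 − 3.21664191 = 6.78335809.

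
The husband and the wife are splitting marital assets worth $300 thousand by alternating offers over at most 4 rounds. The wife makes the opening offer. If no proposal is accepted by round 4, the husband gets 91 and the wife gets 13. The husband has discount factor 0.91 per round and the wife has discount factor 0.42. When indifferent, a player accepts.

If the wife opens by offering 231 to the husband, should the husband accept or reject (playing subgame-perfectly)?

Reject

Round 4 (the husband proposes): the wife gets 13 if talks fail, so the husband offers 13 and keeps 287.
Round 3 (the wife proposes): the husband can get 287 next round, worth 0.91 × 287 = 261.17 now, so the wife offers 261.17, keeping 38.83.
Round 2 (the husband proposes): the wife can get 38.83 next round, worth 0.42 × 38.83 = 16.3086 now. The husband offers 16.3086 and keeps 300 − 16.3086 = 283.6914.
So by rejecting in round 1, the husband gets 283.6914 next round, worth 0.91 × 283.6914 = 258.159174 now.
Offer 231 < 258.159174, so the husband rejects.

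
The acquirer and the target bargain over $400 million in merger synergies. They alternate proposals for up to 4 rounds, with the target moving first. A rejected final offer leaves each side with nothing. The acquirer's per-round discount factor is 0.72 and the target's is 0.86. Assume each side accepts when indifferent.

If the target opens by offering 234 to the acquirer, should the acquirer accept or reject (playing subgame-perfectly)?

Accept

Work out the acquirer's continuation value if the offer is rejected.
Round 4 (the acquirer proposes): the target will accept anything ≥ 0, so the acquirer offers 0 and keeps 400.
Round 3 (the target proposes): the acquirer can get 400 next round, worth 0.72 × 400 = 288 now, so the target offers 288, keeping 112.
Round 2 (the acquirer proposes): the target can get 112 next round, worth 0.86 × 112 = 96.32 now; the acquirer offers that and keeps 303.68.
So by rejecting in round 1, the acquirer gets 303.68 next round, worth 0.72 × 303.68 = 218.6496 now.
Offer 234 ≥ 218.6496, so the acquirer accepts.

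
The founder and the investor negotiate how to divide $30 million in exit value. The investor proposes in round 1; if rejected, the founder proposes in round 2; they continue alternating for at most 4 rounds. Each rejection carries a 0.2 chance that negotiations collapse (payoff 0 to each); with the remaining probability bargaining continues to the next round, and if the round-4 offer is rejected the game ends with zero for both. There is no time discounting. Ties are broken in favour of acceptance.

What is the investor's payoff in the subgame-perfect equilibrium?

9.84

Round 4 (the founder proposes): the investor will accept anything ≥ 0, so the founder offers 0 and keeps 30.
Round 3 (the investor proposes): rejecting gives the founder an expected 0.8 × 30 = 24. The investor offers 24 and keeps 30 − 24 = 6.
Round 2 (the founder proposes): rejecting gives the investor an expected 0.8 × 6 = 4.8. The founder offers 4.8 and keeps 30 − 4.8 = 25.2.
Round 1 (the investor proposes): rejecting gives the founder an expected 0.8 × 25.2 = 20.16; the investor offers that and keeps 9.84.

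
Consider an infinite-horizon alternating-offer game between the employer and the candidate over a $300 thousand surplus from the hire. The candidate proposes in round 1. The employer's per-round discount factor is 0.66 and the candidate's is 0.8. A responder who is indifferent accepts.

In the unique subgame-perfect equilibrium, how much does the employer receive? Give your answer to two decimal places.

83.90

In a stationary SPE each proposer offers the other exactly their discounted continuation value.
If the candidate keeps x when proposing and the employer keeps y when proposing, then x = 300 − 0.66y and y = 300 − 0.8x.
Solving: x = 300(1 − 0.66) / (1 − 0.8·0.66) = 102 / 0.472 ≈ 216.1017.
The employer gets 300 − 216.1017 ≈ 83.8983.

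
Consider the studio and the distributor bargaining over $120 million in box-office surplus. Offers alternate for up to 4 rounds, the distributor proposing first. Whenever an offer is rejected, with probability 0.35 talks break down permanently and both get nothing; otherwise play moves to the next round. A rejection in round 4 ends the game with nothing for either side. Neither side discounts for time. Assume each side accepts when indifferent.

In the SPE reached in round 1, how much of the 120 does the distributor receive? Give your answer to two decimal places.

59.75

Round 4 (the studio proposes): the distributor will accept anything ≥ 0, so the studio offers 0 and keeps 120.
Round 3 (the distributor proposes): rejecting gives the studio an expected 0.65 × 120 = 78. The distributor offers 78 and keeps 120 − 78 = 42.
Round 2 (the studio proposes): rejecting gives the distributor an expected 0.65 × 42 = 27.3. The studio offers 27.3 and keeps 120 − 27.3 = 92.7.
Round 1 (the distributor proposes): rejecting gives the studio an expected 0.65 × 92.7 = 60.255; the distributor offers that and keeps 59.745.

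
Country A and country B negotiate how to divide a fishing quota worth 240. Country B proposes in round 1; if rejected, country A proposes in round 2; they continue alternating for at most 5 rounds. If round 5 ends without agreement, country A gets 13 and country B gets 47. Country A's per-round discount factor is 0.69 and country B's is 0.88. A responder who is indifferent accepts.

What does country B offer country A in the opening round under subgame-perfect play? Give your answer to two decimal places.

Round 5 (country B proposes): country A gets 13 if talks fail, so country B offers 13 and keeps 227.
Round 4 (country A proposes): country B can get 227 next round, worth 0.88 × 227 = 199.76 now; country A offers that and keeps 40.24.
Round 3 (country B proposes): country A can get 40.24 next round, worth 0.69 × 40.24 = 27.7656 now, so country B offers 27.7656, keeping 212.2344.
Round 2 (country A proposes): country B can get 212.2344 next round, worth 0.88 × 212.2344 = 186.766272 now. Country A offers 186.766272 and keeps 240 − 186.766272 = 53.233728.
Round 1 (country B proposes): country A can get 53.233728 next round, worth 0.69 × 53.233728 = 36.73127232 now, so country B offers 36.73127232, keeping 203.26872768.

36.73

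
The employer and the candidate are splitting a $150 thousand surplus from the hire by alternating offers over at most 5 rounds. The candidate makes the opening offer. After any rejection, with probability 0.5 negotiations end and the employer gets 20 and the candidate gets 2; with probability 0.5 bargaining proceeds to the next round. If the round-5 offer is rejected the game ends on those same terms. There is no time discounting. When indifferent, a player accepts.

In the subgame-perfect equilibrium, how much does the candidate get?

90

By backward induction:
Round 5 (the candidate proposes): the employer gets 20 if talks fail, so the candidate offers 20 and keeps 130.
Round 4 (the employer proposes): rejecting gives the candidate an expected 0.5 × 130 + 0.5 × 2 = 66, so the employer offers 66, keeping 84.
Round 3 (the candidate proposes): rejecting gives the employer an expected 0.5 × 84 + 0.5 × 20 = 52. The candidate offers 52 and keeps 150 − 52 = 98.
Round 2 (the employer proposes): rejecting gives the candidate an expected 0.5 × 98 + 0.5 × 2 = 50. The employer offers 50 and keeps 150 − 50 = 100.
Round 1 (the candidate proposes): rejecting gives the employer an expected 0.5 × 100 + 0.5 × 20 = 60; the candidate offers that and keeps 90.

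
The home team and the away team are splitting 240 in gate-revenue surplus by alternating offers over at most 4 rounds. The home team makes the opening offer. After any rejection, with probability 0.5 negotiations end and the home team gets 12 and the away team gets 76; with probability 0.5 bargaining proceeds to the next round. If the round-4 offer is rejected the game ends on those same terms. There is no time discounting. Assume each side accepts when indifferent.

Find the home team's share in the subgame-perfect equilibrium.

Round 4 (the away team proposes): the home team gets 12 if talks fail, so the away team offers 12 and keeps 228.
Round 3 (the home team proposes): rejecting gives the away team an expected 0.5 × 228 + 0.5 × 76 = 152. The home team offers 152 and keeps 240 − 152 = 88.
Round 2 (the away team proposes): rejecting gives the home team an expected 0.5 × 88 + 0.5 × 12 = 50; the away team offers that and keeps 190.
Round 1 (the home team proposes): rejecting gives the away team an expected 0.5 × 190 + 0.5 × 76 = 133; the home team offers that and keeps 107.

107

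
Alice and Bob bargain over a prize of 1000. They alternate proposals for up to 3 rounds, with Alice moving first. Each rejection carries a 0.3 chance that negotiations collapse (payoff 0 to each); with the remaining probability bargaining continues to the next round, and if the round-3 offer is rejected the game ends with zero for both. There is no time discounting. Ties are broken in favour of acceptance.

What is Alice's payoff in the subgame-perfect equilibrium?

Round 3 (Alice proposes): rejection yields 0 for Bob; Alice offers 0 and keeps 1000.
Round 2 (Bob proposes): rejecting gives Alice an expected 0.7 × 1000 = 700, so Bob offers 700, keeping 300.
Round 1 (Alice proposes): rejecting gives Bob an expected 0.7 × 300 = 210. Alice offers 210 and keeps 1000 − 210 = 790.

790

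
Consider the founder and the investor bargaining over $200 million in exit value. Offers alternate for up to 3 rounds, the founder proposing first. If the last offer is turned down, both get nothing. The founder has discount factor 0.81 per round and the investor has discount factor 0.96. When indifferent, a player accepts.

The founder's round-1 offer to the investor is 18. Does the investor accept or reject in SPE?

Reject

Work out the investor's continuation value if the offer is rejected.
Round 3 (the founder proposes): the investor will accept anything ≥ 0, so the founder offers 0 and keeps 200.
Round 2 (the investor proposes): the founder can get 200 next round, worth 0.81 × 200 = 162 now. The investor offers 162 and keeps 200 − 162 = 38.
So by rejecting in round 1, the investor gets 38 next round, worth 0.96 × 38 = 36.48 now.
Offer 18 < 36.48, so the investor rejects.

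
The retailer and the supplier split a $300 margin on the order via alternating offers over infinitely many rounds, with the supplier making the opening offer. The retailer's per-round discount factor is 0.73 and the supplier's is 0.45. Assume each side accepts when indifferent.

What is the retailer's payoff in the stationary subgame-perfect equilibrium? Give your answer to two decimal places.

179.37

Let x be the supplier's share when the supplier proposes and y be the retailer's share when the retailer proposes.
The retailer accepts iff offered ≥ 0.73·y, so x = 300 − 0.73y. Symmetrically y = 300 − 0.45x.
Substituting: x = 300 − 0.73(300 − 0.45x), giving x(1 − 0.45·0.73) = 300(1 − 0.73).
So x = 300 × 0.27 / 0.6715 ≈ 120.6255, and the retailer receives 300 − x ≈ 179.3745.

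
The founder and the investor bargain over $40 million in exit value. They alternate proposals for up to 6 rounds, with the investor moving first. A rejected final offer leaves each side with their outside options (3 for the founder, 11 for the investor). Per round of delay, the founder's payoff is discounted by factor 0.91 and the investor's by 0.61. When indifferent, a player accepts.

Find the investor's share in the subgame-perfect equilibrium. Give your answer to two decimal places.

9.79

Solve by backward induction from round 6.
Round 6 (the founder proposes): the investor gets 11 if talks fail, so the founder offers 11 and keeps 29.
Round 5 (the investor proposes): the founder can get 29 next round, worth 0.91 × 29 = 26.39 now. The investor offers 26.39 and keeps 40 − 26.39 = 13.61.
Round 4 (the founder proposes): the investor can get 13.61 next round, worth 0.61 × 13.61 = 8.3021 now. The founder offers 8.3021 and keeps 40 − 8.3021 = 31.6979.
Round 3 (the investor proposes): the founder can get 31.6979 next round, worth 0.91 × 31.6979 = 28.845089 now. The investor offers 28.845089 and keeps 40 − 28.845089 = 11.154911.
Round 2 (the founder proposes): the investor can get 11.154911 next round, worth 0.61 × 11.154911 = 6.80449571 now. The founder offers 6.80449571 and keeps 40 − 6.80449571 = 33.19550429.
Round 1 (the investor proposes): the founder can get 33.19550429 next round, worth 0.91 × 33.19550429 = 30.2079089039 now; the investor offers that and keeps 9.7920910961.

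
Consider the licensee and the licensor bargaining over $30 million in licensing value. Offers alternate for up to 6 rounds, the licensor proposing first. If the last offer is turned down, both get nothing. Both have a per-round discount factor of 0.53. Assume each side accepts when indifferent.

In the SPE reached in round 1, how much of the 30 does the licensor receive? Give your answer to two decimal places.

19.17

Round 6 (the licensee proposes): the licensor will accept anything ≥ 0, so the licensee offers 0 and keeps 30.
Round 5 (the licensor proposes): the licensee can get 30 next round, worth 0.53 × 30 = 15.9 now. The licensor offers 15.9 and keeps 30 − 15.9 = 14.1.
Round 4 (the licensee proposes): the licensor can get 14.1 next round, worth 0.53 × 14.1 = 7.473 now. The licensee offers 7.473 and keeps 30 − 7.473 = 22.527.
Round 3 (the licensor proposes): the licensee can get 22.527 next round, worth 0.53 × 22.527 = 11.93931 now, so the licensor offers 11.93931, keeping 18.06069.
Round 2 (the licensee proposes): the licensor can get 18.06069 next round, worth 0.53 × 18.06069 = 9.5721657 now, so the licensee offers 9.5721657, keeping 20.4278343.
Round 1 (the licensor proposes): the licensee can get 20.4278343 next round, worth 0.53 × 20.4278343 = 10.826752179 now. The licensor offers 10.826752179 and keeps 30 − 10.826752179 = 19.173247821.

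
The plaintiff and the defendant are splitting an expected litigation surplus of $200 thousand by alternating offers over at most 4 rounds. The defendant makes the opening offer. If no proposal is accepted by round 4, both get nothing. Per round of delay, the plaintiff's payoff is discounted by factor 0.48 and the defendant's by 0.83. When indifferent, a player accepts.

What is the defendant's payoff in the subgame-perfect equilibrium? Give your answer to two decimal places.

145.43

Round 4 (the plaintiff proposes): rejection yields 0 for the defendant; the plaintiff offers 0 and keeps 200.
Round 3 (the defendant proposes): the plaintiff can get 200 next round, worth 0.48 × 200 = 96 now; the defendant offers that and keeps 104.
Round 2 (the plaintiff proposes): the defendant can get 104 next round, worth 0.83 × 104 = 86.32 now; the plaintiff offers that and keeps 113.68.
Round 1 (the defendant proposes): the plaintiff can get 113.68 next round, worth 0.48 × 113.68 = 54.5664 now, so the defendant offers 54.5664, keeping 145.4336.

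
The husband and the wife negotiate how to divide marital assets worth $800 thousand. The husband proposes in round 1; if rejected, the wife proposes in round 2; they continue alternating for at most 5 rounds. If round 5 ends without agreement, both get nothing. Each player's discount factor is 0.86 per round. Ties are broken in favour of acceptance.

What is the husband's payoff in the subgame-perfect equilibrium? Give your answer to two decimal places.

By backward induction:
Round 5 (the husband proposes): rejection yields 0 for the wife; the husband offers 0 and keeps 800.
Round 4 (the wife proposes): the husband can get 800 next round, worth 0.86 × 800 = 688 now; the wife offers that and keeps 112.
Round 3 (the husband proposes): the wife can get 112 next round, worth 0.86 × 112 = 96.32 now. The husband offers 96.32 and keeps 800 − 96.32 = 703.68.
Round 2 (the wife proposes): the husband can get 703.68 next round, worth 0.86 × 703.68 = 605.1648 now, so the wife offers 605.1648, keeping 194.8352.
Round 1 (the husband proposes): the wife can get 194.8352 next round, worth 0.86 × 194.8352 = 167.558272 now, so the husband offers 167.558272, keeping 632.441728.

632.44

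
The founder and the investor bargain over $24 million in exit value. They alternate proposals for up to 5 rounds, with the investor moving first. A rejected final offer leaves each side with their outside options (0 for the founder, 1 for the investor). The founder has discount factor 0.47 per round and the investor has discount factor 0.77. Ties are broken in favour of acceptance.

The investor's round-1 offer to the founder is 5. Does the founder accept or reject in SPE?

Work out the founder's continuation value if the offer is rejected.
Round 5 (the investor proposes): the founder will accept anything ≥ 0, so the investor offers 0 and keeps 24.
Round 4 (the founder proposes): the investor can get 24 next round, worth 0.77 × 24 = 18.48 now, so the founder offers 18.48, keeping 5.52.
Round 3 (the investor proposes): the founder can get 5.52 next round, worth 0.47 × 5.52 = 2.5944 now; the investor offers that and keeps 21.4056.
Round 2 (the founder proposes): the investor can get 21.4056 next round, worth 0.77 × 21.4056 = 16.482312 now, so the founder offers 16.482312, keeping 7.517688.
So by rejecting in round 1, the founder gets 7.517688 next round, worth 0.47 × 7.517688 = 3.53331336 now.
Offer 5 ≥ 3.53331336, so the founder accepts.

Accept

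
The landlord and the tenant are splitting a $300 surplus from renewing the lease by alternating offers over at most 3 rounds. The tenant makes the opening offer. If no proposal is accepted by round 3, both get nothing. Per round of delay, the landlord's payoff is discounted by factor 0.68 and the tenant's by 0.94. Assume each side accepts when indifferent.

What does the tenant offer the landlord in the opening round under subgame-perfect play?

Work backward from the last round.
Round 3 (the tenant proposes): rejection yields 0 for the landlord; the tenant offers 0 and keeps 300.
Round 2 (the landlord proposes): the tenant can get 300 next round, worth 0.94 × 300 = 282 now, so the landlord offers 282, keeping 18.
Round 1 (the tenant proposes): the landlord can get 18 next round, worth 0.68 × 18 = 12.24 now. The tenant offers 12.24 and keeps 300 − 12.24 = 287.76.

12.24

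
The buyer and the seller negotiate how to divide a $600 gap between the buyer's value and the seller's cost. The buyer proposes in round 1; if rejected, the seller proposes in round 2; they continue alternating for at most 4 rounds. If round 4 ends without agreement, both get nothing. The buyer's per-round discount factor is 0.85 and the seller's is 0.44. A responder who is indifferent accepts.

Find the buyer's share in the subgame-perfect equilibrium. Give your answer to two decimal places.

461.66

By backward induction:
Round 4 (the seller proposes): rejection yields 0 for the buyer; the seller offers 0 and keeps 600.
Round 3 (the buyer proposes): the seller can get 600 next round, worth 0.44 × 600 = 264 now, so the buyer offers 264, keeping 336.
Round 2 (the seller proposes): the buyer can get 336 next round, worth 0.85 × 336 = 285.6 now; the seller offers that and keeps 314.4.
Round 1 (the buyer proposes): the seller can get 314.4 next round, worth 0.44 × 314.4 = 138.336 now. The buyer offers 138.336 and keeps 600 − 138.336 = 461.664.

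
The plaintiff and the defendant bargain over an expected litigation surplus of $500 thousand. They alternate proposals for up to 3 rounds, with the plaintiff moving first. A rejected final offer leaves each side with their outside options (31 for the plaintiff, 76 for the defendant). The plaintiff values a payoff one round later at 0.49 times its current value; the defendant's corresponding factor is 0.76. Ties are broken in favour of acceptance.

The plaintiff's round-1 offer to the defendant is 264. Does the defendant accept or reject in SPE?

Round 3 (the plaintiff proposes): the defendant gets 76 if talks fail, so the plaintiff offers 76 and keeps 424.
Round 2 (the defendant proposes): the plaintiff can get 424 next round, worth 0.49 × 424 = 207.76 now; the defendant offers that and keeps 292.24.
So by rejecting in round 1, the defendant gets 292.24 next round, worth 0.76 × 292.24 = 222.1024 now.
Offer 264 ≥ 222.1024, so the defendant accepts.

Accept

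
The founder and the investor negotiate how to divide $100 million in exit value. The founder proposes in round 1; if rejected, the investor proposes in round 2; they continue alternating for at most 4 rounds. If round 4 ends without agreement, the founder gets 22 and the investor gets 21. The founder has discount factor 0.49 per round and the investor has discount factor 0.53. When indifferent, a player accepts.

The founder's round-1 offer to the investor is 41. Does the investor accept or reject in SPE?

Round 4 (the investor proposes): the founder gets 22 if talks fail, so the investor offers 22 and keeps 78.
Round 3 (the founder proposes): the investor can get 78 next round, worth 0.53 × 78 = 41.34 now. The founder offers 41.34 and keeps 100 − 41.34 = 58.66.
Round 2 (the investor proposes): the founder can get 58.66 next round, worth 0.49 × 58.66 = 28.7434 now, so the investor offers 28.7434, keeping 71.2566.
So by rejecting in round 1, the investor gets 71.2566 next round, worth 0.53 × 71.2566 = 37.765998 now.
Offer 41 ≥ 37.765998, so the investor accepts.

Accept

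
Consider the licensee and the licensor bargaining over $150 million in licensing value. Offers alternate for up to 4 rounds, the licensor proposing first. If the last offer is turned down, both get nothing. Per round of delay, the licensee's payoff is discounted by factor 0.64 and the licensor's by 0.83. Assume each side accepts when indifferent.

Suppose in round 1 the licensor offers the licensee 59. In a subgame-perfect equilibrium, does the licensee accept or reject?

Round 4 (the licensee proposes): rejection yields 0 for the licensor; the licensee offers 0 and keeps 150.
Round 3 (the licensor proposes): the licensee can get 150 next round, worth 0.64 × 150 = 96 now, so the licensor offers 96, keeping 54.
Round 2 (the licensee proposes): the licensor can get 54 next round, worth 0.83 × 54 = 44.82 now. The licensee offers 44.82 and keeps 150 − 44.82 = 105.18.
So by rejecting in round 1, the licensee gets 105.18 next round, worth 0.64 × 105.18 = 67.3152 now.
Offer 59 < 67.3152, so the licensee rejects.

Reject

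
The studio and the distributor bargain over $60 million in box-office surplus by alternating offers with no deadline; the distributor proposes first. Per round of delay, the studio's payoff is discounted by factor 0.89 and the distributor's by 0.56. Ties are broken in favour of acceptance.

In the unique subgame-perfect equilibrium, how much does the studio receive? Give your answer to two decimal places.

In a stationary SPE each proposer offers the other exactly their discounted continuation value.
If the distributor keeps x when proposing and the studio keeps y when proposing, then x = 60 − 0.89y and y = 60 − 0.56x.
Solving: x = 60(1 − 0.89) / (1 − 0.56·0.89) = 6.6 / 0.5016 ≈ 13.1579.
The studio gets 60 − 13.1579 ≈ 46.8421.

46.84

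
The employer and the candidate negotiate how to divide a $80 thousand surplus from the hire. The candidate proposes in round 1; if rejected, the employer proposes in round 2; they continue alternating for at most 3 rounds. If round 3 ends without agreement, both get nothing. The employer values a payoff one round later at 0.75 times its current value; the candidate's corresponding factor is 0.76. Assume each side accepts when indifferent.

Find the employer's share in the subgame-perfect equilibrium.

14.4

Round 3 (the candidate proposes): the employer will accept anything ≥ 0, so the candidate offers 0 and keeps 80.
Round 2 (the employer proposes): the candidate can get 80 next round, worth 0.76 × 80 = 60.8 now. The employer offers 60.8 and keeps 80 − 60.8 = 19.2.
Round 1 (the candidate proposes): the employer can get 19.2 next round, worth 0.75 × 19.2 = 14.4 now. The candidate offers 14.4 and keeps 80 − 14.4 = 65.6.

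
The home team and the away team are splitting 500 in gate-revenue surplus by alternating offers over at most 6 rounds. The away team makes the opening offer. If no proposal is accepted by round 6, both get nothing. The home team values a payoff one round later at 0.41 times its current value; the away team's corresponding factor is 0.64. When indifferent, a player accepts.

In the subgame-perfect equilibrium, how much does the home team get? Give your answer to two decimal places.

107.28

Round 6 (the home team proposes): rejection yields 0 for the away team; the home team offers 0 and keeps 500.
Round 5 (the away team proposes): the home team can get 500 next round, worth 0.41 × 500 = 205 now; the away team offers that and keeps 295.
Round 4 (the home team proposes): the away team can get 295 next round, worth 0.64 × 295 = 188.8 now, so the home team offers 188.8, keeping 311.2.
Round 3 (the away team proposes): the home team can get 311.2 next round, worth 0.41 × 311.2 = 127.592 now; the away team offers that and keeps 372.408.
Round 2 (the home team proposes): the away team can get 372.408 next round, worth 0.64 × 372.408 = 238.34112 now; the home team offers that and keeps 261.65888.
Round 1 (the away team proposes): the home team can get 261.65888 next round, worth 0.41 × 261.65888 = 107.2801408 now. The away team offers 107.2801408 and keeps 500 − 107.2801408 = 392.7198592.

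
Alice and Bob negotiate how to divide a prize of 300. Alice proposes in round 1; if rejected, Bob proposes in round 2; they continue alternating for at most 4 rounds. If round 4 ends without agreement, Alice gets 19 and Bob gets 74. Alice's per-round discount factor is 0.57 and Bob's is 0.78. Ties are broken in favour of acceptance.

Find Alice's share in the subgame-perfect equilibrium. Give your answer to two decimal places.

Round 4 (Bob proposes): Alice gets 19 if talks fail, so Bob offers 19 and keeps 281.
Round 3 (Alice proposes): Bob can get 281 next round, worth 0.78 × 281 = 219.18 now. Alice offers 219.18 and keeps 300 − 219.18 = 80.82.
Round 2 (Bob proposes): Alice can get 80.82 next round, worth 0.57 × 80.82 = 46.0674 now. Bob offers 46.0674 and keeps 300 − 46.0674 = 253.9326.
Round 1 (Alice proposes): Bob can get 253.9326 next round, worth 0.78 × 253.9326 = 198.067428 now; Alice offers that and keeps 101.932572.

101.93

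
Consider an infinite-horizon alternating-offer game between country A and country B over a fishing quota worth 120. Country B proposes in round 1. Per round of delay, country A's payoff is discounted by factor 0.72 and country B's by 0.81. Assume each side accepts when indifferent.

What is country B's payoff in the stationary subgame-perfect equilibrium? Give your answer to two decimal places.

When country B proposes, country A accepts any offer worth at least 0.72 times what country A would get by proposing next round; and vice versa.
This gives x = 120 − 0.72y and y = 120 − 0.81x, where x and y are each side's share when it proposes.
Hence (1 − 0.72·0.81)x = 120(1 − 0.72), i.e. 0.4168·x = 33.6.
x ≈ 80.6142; country A's share is 120 − x ≈ 39.3858.

80.61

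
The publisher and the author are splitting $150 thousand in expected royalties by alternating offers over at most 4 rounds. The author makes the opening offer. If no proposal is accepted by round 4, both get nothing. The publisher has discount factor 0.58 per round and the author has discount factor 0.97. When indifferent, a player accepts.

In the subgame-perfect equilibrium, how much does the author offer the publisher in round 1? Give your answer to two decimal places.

51.56

Round 4 (the publisher proposes): rejection yields 0 for the author; the publisher offers 0 and keeps 150.
Round 3 (the author proposes): the publisher can get 150 next round, worth 0.58 × 150 = 87 now; the author offers that and keeps 63.
Round 2 (the publisher proposes): the author can get 63 next round, worth 0.97 × 63 = 61.11 now, so the publisher offers 61.11, keeping 88.89.
Round 1 (the author proposes): the publisher can get 88.89 next round, worth 0.58 × 88.89 = 51.5562 now; the author offers that and keeps 98.4438.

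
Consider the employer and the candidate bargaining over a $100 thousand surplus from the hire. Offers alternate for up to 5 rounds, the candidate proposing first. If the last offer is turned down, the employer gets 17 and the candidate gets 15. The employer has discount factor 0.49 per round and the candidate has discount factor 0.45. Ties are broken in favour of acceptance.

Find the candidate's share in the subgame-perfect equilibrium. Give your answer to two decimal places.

66.28

Round 5 (the candidate proposes): the employer gets 17 if talks fail, so the candidate offers 17 and keeps 83.
Round 4 (the employer proposes): the candidate can get 83 next round, worth 0.45 × 83 = 37.35 now. The employer offers 37.35 and keeps 100 − 37.35 = 62.65.
Round 3 (the candidate proposes): the employer can get 62.65 next round, worth 0.49 × 62.65 = 30.6985 now; the candidate offers that and keeps 69.3015.
Round 2 (the employer proposes): the candidate can get 69.3015 next round, worth 0.45 × 69.3015 = 31.185675 now. The employer offers 31.185675 and keeps 100 − 31.185675 = 68.814325.
Round 1 (the candidate proposes): the employer can get 68.814325 next round, worth 0.49 × 68.814325 = 33.71901925 now; the candidate offers that and keeps 66.28098075.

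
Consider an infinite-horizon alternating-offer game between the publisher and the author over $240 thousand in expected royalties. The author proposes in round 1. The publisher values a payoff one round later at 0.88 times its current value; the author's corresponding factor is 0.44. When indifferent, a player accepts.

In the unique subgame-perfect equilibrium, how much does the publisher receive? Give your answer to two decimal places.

Let x be the author's share when the author proposes and y be the publisher's share when the publisher proposes.
The publisher accepts iff offered ≥ 0.88·y, so x = 240 − 0.88y. Symmetrically y = 240 − 0.44x.
Substituting: x = 240 − 0.88(240 − 0.44x), giving x(1 − 0.44·0.88) = 240(1 − 0.88).
So x = 240 × 0.12 / 0.6128 ≈ 46.9974, and the publisher receives 240 − x ≈ 193.0026.

193.00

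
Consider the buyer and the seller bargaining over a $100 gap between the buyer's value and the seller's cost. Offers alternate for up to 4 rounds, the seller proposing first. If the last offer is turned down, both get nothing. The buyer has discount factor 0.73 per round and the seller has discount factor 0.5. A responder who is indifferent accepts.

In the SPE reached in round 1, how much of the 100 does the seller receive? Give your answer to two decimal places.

Solve by backward induction from round 4.
Round 4 (the buyer proposes): the seller will accept anything ≥ 0, so the buyer offers 0 and keeps 100.
Round 3 (the seller proposes): the buyer can get 100 next round, worth 0.73 × 100 = 73 now, so the seller offers 73, keeping 27.
Round 2 (the buyer proposes): the seller can get 27 next round, worth 0.5 × 27 = 13.5 now. The buyer offers 13.5 and keeps 100 − 13.5 = 86.5.
Round 1 (the seller proposes): the buyer can get 86.5 next round, worth 0.73 × 86.5 = 63.145 now; the seller offers that and keeps 36.855.

36.86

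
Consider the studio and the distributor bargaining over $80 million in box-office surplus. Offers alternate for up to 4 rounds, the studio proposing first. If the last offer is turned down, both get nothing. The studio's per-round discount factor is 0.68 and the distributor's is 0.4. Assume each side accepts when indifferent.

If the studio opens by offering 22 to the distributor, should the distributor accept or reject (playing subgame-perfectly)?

Round 4 (the distributor proposes): rejection yields 0 for the studio; the distributor offers 0 and keeps 80.
Round 3 (the studio proposes): the distributor can get 80 next round, worth 0.4 × 80 = 32 now; the studio offers that and keeps 48.
Round 2 (the distributor proposes): the studio can get 48 next round, worth 0.68 × 48 = 32.64 now. The distributor offers 32.64 and keeps 80 − 32.64 = 47.36.
So by rejecting in round 1, the distributor gets 47.36 next round, worth 0.4 × 47.36 = 18.944 now.
Offer 22 ≥ 18.944, so the distributor accepts.

Accept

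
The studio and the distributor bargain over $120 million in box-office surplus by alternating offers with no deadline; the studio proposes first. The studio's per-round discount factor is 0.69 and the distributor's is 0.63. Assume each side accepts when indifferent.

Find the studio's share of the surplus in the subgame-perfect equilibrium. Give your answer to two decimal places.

Let x be the studio's share when the studio proposes and y be the distributor's share when the distributor proposes.
The distributor accepts iff offered ≥ 0.63·y, so x = 120 − 0.63y. Symmetrically y = 120 − 0.69x.
Substituting: x = 120 − 0.63(120 − 0.69x), giving x(1 − 0.69·0.63) = 120(1 − 0.63).
So x = 120 × 0.37 / 0.5653 ≈ 78.5424, and the distributor receives 120 − x ≈ 41.4576.

78.54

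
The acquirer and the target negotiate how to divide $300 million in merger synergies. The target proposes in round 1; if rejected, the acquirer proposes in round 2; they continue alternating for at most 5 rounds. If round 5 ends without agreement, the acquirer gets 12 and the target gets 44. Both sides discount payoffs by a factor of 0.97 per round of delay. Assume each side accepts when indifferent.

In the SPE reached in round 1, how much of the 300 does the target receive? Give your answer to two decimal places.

272.43

Solve by backward induction from round 5.
Round 5 (the target proposes): the acquirer gets 12 if talks fail, so the target offers 12 and keeps 288.
Round 4 (the acquirer proposes): the target can get 288 next round, worth 0.97 × 288 = 279.36 now; the acquirer offers that and keeps 20.64.
Round 3 (the target proposes): the acquirer can get 20.64 next round, worth 0.97 × 20.64 = 20.0208 now; the target offers that and keeps 279.9792.
Round 2 (the acquirer proposes): the target can get 279.9792 next round, worth 0.97 × 279.9792 = 271.579824 now. The acquirer offers 271.579824 and keeps 300 − 271.579824 = 28.420176.
Round 1 (the target proposes): the acquirer can get 28.420176 next round, worth 0.97 × 28.420176 = 27.56757072 now, so the target offers 27.56757072, keeping 272.43242928.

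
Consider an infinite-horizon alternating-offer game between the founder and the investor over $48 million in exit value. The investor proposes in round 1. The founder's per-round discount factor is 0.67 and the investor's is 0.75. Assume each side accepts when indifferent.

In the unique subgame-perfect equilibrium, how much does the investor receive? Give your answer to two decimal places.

31.84

In a stationary SPE each proposer offers the other exactly their discounted continuation value.
If the investor keeps x when proposing and the founder keeps y when proposing, then x = 48 − 0.67y and y = 48 − 0.75x.
Solving: x = 48(1 − 0.67) / (1 − 0.75·0.67) = 15.84 / 0.4975 ≈ 31.8392.
The founder gets 48 − 31.8392 ≈ 16.1608.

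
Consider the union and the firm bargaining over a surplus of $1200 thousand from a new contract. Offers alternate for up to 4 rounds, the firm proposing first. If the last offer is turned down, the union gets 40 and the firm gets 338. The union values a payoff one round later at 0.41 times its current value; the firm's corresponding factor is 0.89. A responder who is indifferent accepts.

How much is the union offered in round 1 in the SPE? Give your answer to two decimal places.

Round 4 (the union proposes): the firm gets 338 if talks fail, so the union offers 338 and keeps 862.
Round 3 (the firm proposes): the union can get 862 next round, worth 0.41 × 862 = 353.42 now; the firm offers that and keeps 846.58.
Round 2 (the union proposes): the firm can get 846.58 next round, worth 0.89 × 846.58 = 753.4562 now. The union offers 753.4562 and keeps 1200 − 753.4562 = 446.5438.
Round 1 (the firm proposes): the union can get 446.5438 next round, worth 0.41 × 446.5438 = 183.082958 now; the firm offers that and keeps 1016.917042.

183.08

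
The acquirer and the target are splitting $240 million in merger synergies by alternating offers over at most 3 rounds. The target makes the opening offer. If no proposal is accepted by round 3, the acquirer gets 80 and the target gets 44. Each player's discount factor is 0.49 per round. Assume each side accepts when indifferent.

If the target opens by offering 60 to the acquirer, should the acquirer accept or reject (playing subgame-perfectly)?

Reject

Work out the acquirer's continuation value if the offer is rejected.
Round 3 (the target proposes): the acquirer gets 80 if talks fail, so the target offers 80 and keeps 160.
Round 2 (the acquirer proposes): the target can get 160 next round, worth 0.49 × 160 = 78.4 now, so the acquirer offers 78.4, keeping 161.6.
So by rejecting in round 1, the acquirer gets 161.6 next round, worth 0.49 × 161.6 = 79.184 now.
Offer 60 < 79.184, so the acquirer rejects.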